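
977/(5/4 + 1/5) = 19540/29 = 673.79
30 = 30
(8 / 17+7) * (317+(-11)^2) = 55626 / 17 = 3272.12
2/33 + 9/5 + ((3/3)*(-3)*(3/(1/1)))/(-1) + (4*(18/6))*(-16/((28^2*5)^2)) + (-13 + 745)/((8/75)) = 54459697991/7923300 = 6873.36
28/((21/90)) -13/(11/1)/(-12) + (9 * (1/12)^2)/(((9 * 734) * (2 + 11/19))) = 6842028185/56970144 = 120.10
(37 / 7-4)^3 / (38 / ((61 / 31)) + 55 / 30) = 266814 / 2654477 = 0.10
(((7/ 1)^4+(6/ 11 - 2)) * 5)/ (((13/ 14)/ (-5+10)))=9238250/ 143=64603.15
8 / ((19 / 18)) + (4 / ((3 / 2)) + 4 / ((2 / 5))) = 1154 / 57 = 20.25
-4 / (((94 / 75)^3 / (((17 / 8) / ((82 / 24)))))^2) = -462922119140625 / 1159671101955136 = -0.40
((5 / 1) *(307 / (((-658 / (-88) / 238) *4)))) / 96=287045 / 2256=127.24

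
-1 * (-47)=47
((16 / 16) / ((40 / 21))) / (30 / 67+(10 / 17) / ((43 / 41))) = 1028517 / 1976000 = 0.52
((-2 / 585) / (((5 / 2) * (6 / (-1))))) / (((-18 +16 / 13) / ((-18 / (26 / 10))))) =2 / 21255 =0.00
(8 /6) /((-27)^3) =-4 /59049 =-0.00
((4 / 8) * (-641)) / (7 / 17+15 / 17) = -247.66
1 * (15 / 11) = 1.36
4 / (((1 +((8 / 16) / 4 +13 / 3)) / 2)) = 192 / 131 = 1.47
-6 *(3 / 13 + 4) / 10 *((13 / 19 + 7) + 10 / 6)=-451 / 19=-23.74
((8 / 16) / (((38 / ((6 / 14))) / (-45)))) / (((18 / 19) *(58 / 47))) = -705 / 3248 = -0.22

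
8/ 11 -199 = -2181/ 11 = -198.27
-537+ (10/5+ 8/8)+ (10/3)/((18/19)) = -14323/27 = -530.48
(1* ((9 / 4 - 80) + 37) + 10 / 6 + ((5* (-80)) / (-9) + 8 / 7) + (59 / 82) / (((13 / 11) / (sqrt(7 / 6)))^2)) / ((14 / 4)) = 6203032 / 3055689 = 2.03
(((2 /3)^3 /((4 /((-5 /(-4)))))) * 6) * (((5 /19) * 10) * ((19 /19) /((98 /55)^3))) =20796875 /80471916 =0.26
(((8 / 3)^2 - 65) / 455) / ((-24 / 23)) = 11983 / 98280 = 0.12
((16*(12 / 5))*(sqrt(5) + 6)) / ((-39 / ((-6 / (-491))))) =-2304 / 31915 - 384*sqrt(5) / 31915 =-0.10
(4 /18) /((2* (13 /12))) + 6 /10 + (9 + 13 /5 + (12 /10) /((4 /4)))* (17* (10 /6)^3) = 1769233 /1755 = 1008.11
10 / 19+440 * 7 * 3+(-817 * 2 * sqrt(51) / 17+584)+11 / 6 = 1120205 / 114-1634 * sqrt(51) / 17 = 9139.94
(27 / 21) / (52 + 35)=3 / 203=0.01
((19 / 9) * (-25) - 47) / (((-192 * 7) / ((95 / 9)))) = 42655 / 54432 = 0.78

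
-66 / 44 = -3 / 2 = -1.50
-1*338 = -338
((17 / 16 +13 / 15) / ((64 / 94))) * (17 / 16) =3.01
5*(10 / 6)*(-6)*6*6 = -1800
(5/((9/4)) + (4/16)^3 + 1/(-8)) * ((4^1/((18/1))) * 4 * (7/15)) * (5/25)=8519/48600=0.18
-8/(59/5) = -0.68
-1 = -1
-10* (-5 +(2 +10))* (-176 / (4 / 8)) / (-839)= -24640 / 839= -29.37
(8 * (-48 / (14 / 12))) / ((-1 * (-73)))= -2304 / 511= -4.51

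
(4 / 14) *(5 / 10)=1 / 7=0.14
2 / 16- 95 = -759 / 8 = -94.88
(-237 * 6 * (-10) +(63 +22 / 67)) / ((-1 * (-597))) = 956983 / 39999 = 23.93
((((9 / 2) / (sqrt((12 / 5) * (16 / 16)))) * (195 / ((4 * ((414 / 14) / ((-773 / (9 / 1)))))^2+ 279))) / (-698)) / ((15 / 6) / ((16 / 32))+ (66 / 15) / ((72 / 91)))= -85640843925 * sqrt(15) / 1212541693574686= -0.00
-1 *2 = -2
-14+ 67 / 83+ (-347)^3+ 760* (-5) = -3468216104 / 83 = -41785736.19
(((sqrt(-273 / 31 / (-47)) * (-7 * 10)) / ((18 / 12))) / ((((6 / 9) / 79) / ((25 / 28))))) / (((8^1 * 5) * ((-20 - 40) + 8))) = 1975 * sqrt(397761) / 1212224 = 1.03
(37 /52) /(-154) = -37 /8008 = -0.00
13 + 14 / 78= 514 / 39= 13.18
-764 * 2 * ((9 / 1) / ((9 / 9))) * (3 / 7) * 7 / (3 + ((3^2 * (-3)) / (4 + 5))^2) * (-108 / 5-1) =388494 / 5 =77698.80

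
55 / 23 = 2.39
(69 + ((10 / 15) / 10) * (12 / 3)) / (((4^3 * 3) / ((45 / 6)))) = 2.71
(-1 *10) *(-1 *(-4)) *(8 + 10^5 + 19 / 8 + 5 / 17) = -68007255 / 17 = -4000426.76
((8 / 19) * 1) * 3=24 / 19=1.26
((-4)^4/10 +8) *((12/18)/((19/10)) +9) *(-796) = -23759008/95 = -250094.82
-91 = -91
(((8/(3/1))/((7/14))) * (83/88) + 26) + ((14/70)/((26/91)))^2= 104017/3300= 31.52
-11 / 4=-2.75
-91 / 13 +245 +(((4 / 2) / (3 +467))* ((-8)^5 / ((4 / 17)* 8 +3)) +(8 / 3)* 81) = 8298214 / 19505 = 425.44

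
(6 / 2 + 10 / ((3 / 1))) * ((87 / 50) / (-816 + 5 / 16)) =-4408 / 326275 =-0.01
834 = 834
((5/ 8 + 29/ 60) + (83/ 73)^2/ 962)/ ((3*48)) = 341325457/ 44292942720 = 0.01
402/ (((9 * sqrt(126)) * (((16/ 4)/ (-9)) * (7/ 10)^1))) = -335 * sqrt(14)/ 98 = -12.79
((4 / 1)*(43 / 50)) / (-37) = -86 / 925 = -0.09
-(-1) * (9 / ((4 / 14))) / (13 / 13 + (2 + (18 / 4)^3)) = 0.33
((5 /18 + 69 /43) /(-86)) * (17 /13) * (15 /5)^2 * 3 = -74307 /96148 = -0.77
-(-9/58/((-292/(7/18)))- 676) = 22897465/33872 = 676.00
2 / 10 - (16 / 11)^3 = -19149 / 6655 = -2.88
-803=-803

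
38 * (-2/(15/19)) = -96.27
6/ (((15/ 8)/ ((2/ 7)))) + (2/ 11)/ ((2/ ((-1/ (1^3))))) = 0.82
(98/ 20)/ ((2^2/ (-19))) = -931/ 40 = -23.28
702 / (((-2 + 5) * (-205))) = -234 / 205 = -1.14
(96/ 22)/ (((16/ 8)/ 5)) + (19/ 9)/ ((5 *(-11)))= 5381/ 495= 10.87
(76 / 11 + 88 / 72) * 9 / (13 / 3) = 16.89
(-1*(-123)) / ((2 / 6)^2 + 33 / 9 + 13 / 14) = 15498 / 593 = 26.13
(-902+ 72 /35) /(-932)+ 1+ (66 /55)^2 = 277727 /81550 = 3.41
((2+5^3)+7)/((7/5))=670/7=95.71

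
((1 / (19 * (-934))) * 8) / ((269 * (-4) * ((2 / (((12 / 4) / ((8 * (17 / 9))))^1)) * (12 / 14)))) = 63 / 1298439328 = 0.00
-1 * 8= -8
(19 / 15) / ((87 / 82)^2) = 127756 / 113535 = 1.13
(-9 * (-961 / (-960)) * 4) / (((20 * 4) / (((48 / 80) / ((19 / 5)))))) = -8649 / 121600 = -0.07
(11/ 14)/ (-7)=-11/ 98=-0.11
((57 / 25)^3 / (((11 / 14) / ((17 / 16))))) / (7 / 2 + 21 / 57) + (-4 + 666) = 3205814113 / 4812500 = 666.14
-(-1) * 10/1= 10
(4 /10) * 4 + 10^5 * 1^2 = 500008 /5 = 100001.60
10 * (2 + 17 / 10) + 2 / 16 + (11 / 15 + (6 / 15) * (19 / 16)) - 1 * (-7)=136 / 3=45.33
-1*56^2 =-3136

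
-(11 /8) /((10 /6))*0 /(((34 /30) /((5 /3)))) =0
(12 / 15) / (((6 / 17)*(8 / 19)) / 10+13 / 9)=11628 / 21211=0.55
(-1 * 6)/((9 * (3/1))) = -2/9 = -0.22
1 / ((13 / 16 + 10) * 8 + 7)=2 / 187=0.01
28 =28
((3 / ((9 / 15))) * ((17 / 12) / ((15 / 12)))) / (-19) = -17 / 57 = -0.30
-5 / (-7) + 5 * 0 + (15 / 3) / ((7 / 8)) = 45 / 7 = 6.43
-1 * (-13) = 13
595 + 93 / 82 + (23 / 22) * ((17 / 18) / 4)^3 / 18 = 596.13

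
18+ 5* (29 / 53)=1099 / 53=20.74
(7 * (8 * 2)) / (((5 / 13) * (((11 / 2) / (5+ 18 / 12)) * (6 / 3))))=9464 / 55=172.07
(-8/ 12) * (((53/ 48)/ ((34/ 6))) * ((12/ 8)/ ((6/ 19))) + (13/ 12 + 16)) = -12.01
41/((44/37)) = 1517/44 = 34.48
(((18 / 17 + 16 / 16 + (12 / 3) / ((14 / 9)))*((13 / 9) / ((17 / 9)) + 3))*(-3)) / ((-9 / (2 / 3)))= 70528 / 18207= 3.87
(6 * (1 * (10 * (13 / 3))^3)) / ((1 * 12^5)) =274625 / 139968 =1.96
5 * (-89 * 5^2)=-11125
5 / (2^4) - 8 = -123 / 16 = -7.69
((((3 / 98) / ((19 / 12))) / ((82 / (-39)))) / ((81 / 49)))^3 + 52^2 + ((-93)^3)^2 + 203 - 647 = 8257980062654973210680 / 12763686753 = 646990185709.00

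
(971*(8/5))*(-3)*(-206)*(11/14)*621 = 16396531272/35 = 468472322.06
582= 582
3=3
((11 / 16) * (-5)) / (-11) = 5 / 16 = 0.31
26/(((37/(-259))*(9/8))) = -1456/9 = -161.78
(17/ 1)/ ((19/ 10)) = 170/ 19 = 8.95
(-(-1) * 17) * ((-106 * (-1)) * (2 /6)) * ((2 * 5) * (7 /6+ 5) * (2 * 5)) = 3333700 /9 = 370411.11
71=71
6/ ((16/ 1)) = 3/ 8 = 0.38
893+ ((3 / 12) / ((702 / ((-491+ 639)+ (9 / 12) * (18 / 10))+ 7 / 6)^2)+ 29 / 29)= 9884423407215 / 11056312201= 894.01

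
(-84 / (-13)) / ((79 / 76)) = 6384 / 1027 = 6.22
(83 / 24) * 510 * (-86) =-303365 / 2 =-151682.50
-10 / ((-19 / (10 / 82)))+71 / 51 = 57859 / 39729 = 1.46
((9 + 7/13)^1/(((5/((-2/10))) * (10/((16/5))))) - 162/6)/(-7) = 31481/8125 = 3.87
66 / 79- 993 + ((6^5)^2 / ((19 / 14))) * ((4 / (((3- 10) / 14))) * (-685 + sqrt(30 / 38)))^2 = 38157778215621639819 / 28519- 74223440363520 * sqrt(285) / 361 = 1334506412576108.85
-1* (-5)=5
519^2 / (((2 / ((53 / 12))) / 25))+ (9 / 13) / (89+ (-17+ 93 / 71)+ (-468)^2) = 8019491487942429 / 539271512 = 14870971.88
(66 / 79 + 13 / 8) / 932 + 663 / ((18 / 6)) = 130175859 / 589024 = 221.00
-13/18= -0.72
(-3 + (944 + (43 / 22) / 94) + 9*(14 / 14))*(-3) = -5893929 / 2068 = -2850.06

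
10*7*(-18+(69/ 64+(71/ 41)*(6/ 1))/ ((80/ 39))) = -18234531/ 20992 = -868.64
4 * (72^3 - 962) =1489144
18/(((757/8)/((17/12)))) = 0.27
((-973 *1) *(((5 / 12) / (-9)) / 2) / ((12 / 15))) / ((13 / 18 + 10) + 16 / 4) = 4865 / 2544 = 1.91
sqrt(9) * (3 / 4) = 9 / 4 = 2.25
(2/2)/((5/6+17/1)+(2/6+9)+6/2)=6/181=0.03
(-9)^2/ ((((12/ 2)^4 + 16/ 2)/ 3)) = 243/ 1304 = 0.19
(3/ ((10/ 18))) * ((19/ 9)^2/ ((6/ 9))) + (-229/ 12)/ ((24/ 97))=-59081/ 1440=-41.03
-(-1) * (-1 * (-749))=749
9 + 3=12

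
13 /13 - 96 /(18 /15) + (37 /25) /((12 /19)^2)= -75.29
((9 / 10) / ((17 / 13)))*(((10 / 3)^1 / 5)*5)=39 / 17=2.29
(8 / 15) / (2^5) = 1 / 60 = 0.02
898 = 898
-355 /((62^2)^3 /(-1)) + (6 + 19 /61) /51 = 21868091804245 /176705532901824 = 0.12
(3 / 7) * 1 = 3 / 7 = 0.43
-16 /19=-0.84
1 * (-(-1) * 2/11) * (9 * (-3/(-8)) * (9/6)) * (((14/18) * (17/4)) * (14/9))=4.73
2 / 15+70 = 1052 / 15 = 70.13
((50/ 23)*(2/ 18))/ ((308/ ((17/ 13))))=0.00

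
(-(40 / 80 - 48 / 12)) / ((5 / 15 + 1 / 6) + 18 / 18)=7 / 3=2.33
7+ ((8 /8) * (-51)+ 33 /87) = -1265 /29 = -43.62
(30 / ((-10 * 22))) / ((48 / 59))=-59 / 352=-0.17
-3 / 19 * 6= -18 / 19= -0.95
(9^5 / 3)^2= 387420489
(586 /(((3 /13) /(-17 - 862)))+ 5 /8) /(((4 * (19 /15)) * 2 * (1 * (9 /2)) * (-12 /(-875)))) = -3569196.28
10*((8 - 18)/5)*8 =-160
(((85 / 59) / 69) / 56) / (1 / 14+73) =0.00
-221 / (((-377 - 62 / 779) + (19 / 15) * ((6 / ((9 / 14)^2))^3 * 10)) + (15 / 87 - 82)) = -294808686939 / 51098152184476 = -0.01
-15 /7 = -2.14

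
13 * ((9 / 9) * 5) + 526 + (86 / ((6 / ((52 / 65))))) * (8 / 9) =81161 / 135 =601.19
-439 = -439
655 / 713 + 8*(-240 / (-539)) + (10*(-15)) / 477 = 254583445 / 61104813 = 4.17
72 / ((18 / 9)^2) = 18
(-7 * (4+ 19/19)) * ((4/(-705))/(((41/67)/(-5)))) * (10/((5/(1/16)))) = -2345/11562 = -0.20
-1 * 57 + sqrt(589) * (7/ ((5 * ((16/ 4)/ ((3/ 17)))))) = -57 + 21 * sqrt(589)/ 340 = -55.50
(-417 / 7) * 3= -1251 / 7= -178.71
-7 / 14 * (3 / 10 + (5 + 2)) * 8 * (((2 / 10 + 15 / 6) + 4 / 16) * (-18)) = 38763 / 25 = 1550.52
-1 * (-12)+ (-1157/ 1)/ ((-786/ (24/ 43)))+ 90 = 579194/ 5633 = 102.82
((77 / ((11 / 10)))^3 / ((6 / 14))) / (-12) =-600250 / 9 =-66694.44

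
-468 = -468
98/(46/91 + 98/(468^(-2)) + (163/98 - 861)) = 124852/27344490297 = 0.00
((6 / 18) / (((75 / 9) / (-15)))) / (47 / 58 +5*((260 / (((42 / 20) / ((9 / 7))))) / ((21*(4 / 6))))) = -59682 / 5735605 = -0.01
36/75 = 12/25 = 0.48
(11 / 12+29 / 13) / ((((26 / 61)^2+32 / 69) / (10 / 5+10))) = 58.52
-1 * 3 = -3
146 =146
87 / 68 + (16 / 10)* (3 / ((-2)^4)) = 537 / 340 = 1.58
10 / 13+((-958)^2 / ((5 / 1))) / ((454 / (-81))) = -483191396 / 14755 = -32747.64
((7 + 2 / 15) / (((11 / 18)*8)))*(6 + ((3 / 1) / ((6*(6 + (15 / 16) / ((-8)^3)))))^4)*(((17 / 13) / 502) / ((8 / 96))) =0.27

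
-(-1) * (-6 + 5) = -1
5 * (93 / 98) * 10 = 2325 / 49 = 47.45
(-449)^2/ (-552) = -201601/ 552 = -365.22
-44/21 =-2.10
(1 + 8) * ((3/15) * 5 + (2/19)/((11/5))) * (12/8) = 5913/418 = 14.15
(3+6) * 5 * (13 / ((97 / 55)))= 32175 / 97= 331.70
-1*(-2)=2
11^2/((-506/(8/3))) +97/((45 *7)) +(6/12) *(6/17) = -18878/123165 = -0.15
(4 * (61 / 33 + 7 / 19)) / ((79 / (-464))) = -2579840 / 49533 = -52.08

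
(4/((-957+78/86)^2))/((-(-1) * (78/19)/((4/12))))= 35131/98876497824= 0.00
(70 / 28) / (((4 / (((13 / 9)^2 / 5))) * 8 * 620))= 169 / 3214080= 0.00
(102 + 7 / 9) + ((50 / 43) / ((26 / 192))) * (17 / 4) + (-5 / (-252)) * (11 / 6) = 117744145 / 845208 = 139.31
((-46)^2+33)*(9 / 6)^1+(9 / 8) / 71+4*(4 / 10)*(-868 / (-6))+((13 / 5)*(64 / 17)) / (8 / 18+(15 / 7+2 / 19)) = 1614549607157 / 466819320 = 3458.62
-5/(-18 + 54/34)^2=-1445/77841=-0.02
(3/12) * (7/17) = 7/68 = 0.10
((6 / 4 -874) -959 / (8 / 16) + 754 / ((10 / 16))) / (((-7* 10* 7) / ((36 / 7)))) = 20367 / 1225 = 16.63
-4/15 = -0.27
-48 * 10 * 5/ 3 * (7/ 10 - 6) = 4240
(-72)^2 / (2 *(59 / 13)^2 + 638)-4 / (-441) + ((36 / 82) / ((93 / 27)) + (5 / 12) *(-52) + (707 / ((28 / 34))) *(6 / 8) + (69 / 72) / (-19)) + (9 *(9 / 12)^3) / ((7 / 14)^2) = 394299198429301 / 611208098928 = 645.11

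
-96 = -96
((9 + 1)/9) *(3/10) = 1/3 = 0.33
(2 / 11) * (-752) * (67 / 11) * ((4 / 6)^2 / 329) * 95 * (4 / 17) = -3258880 / 129591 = -25.15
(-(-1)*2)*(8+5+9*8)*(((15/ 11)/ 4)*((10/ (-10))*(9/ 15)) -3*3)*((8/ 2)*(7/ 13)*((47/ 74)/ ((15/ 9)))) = -1284.35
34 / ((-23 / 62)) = -2108 / 23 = -91.65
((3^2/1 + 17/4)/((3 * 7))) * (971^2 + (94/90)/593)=333366185749/560385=594887.77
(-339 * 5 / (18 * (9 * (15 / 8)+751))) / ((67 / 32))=-72320 / 1234743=-0.06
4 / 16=1 / 4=0.25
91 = 91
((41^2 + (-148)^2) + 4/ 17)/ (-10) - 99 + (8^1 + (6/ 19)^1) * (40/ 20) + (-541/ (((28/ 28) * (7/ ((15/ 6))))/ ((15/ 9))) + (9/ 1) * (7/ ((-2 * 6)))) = -375529367/ 135660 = -2768.17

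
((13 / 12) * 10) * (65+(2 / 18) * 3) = 6370 / 9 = 707.78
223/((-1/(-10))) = 2230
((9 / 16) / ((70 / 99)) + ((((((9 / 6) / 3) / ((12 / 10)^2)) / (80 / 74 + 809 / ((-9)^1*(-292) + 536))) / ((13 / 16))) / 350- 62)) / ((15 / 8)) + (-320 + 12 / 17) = -230044948846613 / 653655611700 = -351.94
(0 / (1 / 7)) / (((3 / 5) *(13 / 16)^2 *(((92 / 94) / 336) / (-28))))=0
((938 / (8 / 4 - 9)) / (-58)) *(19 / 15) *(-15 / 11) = -1273 / 319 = -3.99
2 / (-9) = -2 / 9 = -0.22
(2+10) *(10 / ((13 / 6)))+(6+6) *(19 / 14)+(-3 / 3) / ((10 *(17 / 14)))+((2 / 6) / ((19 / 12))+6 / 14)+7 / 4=43488163 / 587860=73.98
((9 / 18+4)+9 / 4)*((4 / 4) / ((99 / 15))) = 45 / 44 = 1.02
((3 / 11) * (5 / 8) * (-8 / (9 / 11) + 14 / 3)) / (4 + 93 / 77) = -805 / 4812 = -0.17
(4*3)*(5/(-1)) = -60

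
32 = 32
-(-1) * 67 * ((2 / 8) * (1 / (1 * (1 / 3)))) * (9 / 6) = 603 / 8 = 75.38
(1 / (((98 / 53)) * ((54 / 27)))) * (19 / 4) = 1007 / 784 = 1.28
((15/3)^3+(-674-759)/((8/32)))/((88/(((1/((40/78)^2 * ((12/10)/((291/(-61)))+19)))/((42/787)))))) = -10333934091/42676480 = -242.15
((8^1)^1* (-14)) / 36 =-28 / 9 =-3.11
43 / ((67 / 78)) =3354 / 67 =50.06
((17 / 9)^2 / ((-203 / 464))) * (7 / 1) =-57.09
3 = 3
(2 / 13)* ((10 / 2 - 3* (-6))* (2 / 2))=3.54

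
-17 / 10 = -1.70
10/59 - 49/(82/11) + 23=80293/4838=16.60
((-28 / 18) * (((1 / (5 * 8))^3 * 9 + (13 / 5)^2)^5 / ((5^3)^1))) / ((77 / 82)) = -621530403522921856371796968209 / 3321888768000000000000000000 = -187.10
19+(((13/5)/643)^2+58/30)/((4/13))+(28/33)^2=292697166382/11256149025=26.00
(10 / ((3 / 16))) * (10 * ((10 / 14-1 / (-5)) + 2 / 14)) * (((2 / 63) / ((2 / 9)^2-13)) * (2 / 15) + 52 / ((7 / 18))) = 3875080448 / 51401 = 75389.20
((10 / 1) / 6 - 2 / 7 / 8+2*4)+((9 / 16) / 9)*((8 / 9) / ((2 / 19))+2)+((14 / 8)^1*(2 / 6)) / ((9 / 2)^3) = 1260253 / 122472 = 10.29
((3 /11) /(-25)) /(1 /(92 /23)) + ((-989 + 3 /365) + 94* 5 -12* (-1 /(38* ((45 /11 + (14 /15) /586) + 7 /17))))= -732777368047266 /1411996826075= -518.97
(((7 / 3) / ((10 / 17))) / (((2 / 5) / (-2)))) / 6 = -119 / 36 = -3.31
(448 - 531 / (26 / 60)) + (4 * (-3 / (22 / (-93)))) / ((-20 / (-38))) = -486917 / 715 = -681.00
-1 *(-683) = 683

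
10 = 10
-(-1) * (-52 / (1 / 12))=-624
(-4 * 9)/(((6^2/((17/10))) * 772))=-17/7720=-0.00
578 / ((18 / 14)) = 4046 / 9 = 449.56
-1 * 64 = -64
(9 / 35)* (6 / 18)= 3 / 35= 0.09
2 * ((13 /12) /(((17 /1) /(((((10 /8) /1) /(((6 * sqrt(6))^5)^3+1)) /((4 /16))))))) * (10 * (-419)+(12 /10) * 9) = 135824 /5301227514236492681687258182006603725 - 5959128767557363826688 * sqrt(6) /1767075838078830893895752727335534575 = -0.00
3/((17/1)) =3/17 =0.18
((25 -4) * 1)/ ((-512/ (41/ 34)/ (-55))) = 47355/ 17408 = 2.72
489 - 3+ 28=514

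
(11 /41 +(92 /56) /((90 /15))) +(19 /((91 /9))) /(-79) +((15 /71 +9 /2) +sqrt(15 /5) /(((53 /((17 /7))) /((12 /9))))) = 68 * sqrt(3) /1113 +1313285153 /251126148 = 5.34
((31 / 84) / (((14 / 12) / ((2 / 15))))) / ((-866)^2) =31 / 551217660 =0.00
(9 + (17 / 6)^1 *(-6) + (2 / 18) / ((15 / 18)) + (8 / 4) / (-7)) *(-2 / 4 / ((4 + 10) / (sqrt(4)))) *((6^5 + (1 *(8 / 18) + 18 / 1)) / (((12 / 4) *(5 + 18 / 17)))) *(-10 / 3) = -1020822800 / 1226421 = -832.36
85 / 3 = 28.33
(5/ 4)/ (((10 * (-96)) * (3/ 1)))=-1/ 2304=-0.00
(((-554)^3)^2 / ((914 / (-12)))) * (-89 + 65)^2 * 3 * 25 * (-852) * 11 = 70230517003111422269030400 / 457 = 153677280094335716124793.00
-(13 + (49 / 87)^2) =-100798 / 7569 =-13.32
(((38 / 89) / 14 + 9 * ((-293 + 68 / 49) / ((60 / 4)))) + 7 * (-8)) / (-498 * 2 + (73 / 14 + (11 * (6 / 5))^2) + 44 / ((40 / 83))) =0.32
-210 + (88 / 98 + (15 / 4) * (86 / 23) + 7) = -188.08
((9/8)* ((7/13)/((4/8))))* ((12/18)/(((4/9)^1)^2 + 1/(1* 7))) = 11907/5018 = 2.37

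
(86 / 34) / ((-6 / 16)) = -344 / 51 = -6.75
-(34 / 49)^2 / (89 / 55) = -63580 / 213689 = -0.30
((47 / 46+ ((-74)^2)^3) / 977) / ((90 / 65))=32731827041953 / 269652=121385441.39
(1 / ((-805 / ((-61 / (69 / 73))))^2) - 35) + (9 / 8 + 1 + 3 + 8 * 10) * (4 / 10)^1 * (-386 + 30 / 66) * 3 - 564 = -5427653931959719 / 135750869100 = -39982.46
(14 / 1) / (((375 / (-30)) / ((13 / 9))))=-364 / 225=-1.62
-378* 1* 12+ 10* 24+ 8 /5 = -21472 /5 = -4294.40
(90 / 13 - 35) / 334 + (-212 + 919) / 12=1532707 / 26052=58.83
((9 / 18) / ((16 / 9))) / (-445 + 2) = -9 / 14176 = -0.00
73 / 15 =4.87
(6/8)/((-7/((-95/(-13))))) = -285/364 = -0.78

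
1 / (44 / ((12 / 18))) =1 / 66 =0.02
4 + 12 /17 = 80 /17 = 4.71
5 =5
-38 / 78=-19 / 39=-0.49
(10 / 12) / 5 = 1 / 6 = 0.17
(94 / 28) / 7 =47 / 98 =0.48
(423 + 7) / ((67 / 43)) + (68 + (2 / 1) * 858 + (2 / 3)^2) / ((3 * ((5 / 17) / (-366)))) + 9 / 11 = -4907828119 / 6633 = -739910.77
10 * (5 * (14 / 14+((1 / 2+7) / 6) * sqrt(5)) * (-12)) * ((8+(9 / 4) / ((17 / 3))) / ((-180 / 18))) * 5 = 42825 / 17+214125 * sqrt(5) / 68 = 9560.27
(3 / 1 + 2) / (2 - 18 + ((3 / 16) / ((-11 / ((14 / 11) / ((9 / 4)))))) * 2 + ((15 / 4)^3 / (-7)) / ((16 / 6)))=-1300992 / 4903267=-0.27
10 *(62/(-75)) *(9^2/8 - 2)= -403/6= -67.17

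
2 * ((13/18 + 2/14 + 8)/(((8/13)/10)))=72605/252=288.12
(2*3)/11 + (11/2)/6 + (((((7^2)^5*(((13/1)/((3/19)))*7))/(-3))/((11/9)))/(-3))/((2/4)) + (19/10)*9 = 591999643427/20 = 29599982171.35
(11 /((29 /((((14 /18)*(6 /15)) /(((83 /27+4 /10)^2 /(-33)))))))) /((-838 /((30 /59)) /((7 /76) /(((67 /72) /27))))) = 2143478700 /4096774329773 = 0.00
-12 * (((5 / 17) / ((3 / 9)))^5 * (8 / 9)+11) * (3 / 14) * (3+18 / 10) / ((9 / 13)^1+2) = -91503886032 / 1739324825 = -52.61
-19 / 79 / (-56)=19 / 4424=0.00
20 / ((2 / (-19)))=-190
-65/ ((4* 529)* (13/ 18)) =-45/ 1058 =-0.04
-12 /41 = -0.29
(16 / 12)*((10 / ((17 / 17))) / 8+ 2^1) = 4.33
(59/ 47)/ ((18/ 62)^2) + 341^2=442738466/ 3807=116295.89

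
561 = 561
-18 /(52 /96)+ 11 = -289 /13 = -22.23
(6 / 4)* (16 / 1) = 24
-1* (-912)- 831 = 81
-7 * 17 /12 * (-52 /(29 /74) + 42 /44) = 10001593 /7656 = 1306.37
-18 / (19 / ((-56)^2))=-56448 / 19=-2970.95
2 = 2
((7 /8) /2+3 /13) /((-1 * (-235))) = 139 /48880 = 0.00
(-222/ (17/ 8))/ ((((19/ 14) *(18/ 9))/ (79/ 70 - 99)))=357864/ 95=3766.99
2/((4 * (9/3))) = 0.17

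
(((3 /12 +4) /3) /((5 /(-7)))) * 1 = -1.98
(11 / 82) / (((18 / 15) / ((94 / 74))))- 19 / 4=-20971 / 4551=-4.61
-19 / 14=-1.36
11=11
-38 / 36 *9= -19 / 2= -9.50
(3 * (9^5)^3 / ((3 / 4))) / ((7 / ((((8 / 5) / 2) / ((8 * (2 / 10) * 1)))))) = 411782264189298 / 7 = 58826037741328.29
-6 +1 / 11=-65 / 11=-5.91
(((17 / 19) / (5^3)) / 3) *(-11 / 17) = -11 / 7125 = -0.00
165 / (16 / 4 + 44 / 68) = 2805 / 79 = 35.51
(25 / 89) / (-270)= -5 / 4806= -0.00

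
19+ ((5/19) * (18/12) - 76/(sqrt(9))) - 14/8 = -1753/228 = -7.69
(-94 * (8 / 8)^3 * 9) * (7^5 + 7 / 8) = -14219462.25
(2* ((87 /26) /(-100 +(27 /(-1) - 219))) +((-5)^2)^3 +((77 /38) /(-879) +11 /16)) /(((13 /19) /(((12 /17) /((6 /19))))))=178420210728421 /3495107928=51048.56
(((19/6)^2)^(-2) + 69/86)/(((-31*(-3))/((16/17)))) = 24276280/2953204181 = 0.01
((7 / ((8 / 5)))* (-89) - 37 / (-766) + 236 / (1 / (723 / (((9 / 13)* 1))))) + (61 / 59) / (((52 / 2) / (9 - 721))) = 1734682396675 / 7050264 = 246045.03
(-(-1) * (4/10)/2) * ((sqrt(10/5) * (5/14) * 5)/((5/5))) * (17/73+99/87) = 7255 * sqrt(2)/14819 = 0.69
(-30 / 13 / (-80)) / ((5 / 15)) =9 / 104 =0.09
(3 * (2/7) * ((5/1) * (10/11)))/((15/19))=4.94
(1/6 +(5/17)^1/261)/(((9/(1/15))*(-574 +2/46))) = -34247/15814665990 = -0.00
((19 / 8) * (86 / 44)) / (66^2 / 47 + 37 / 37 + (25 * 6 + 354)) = 38399 / 4944016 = 0.01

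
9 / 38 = 0.24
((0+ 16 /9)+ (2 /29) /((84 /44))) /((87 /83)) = 275062 /158949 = 1.73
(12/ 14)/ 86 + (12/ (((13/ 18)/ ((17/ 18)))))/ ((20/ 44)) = 675639/ 19565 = 34.53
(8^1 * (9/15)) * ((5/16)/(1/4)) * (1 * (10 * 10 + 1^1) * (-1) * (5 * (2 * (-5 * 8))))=242400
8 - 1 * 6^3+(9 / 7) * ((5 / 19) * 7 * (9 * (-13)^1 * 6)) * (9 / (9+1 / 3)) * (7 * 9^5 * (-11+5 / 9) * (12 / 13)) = 121391749268 / 19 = 6389039435.16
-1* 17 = -17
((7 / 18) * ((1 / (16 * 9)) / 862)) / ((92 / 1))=7 / 205555968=0.00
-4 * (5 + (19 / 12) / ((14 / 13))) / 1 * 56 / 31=-4348 / 93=-46.75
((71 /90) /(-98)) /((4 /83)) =-5893 /35280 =-0.17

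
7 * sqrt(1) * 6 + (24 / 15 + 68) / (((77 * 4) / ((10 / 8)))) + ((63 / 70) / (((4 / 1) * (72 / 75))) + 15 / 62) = 6532173 / 152768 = 42.76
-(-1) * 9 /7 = 1.29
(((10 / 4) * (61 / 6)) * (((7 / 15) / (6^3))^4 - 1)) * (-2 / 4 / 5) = 6722175951213539 / 2644790538240000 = 2.54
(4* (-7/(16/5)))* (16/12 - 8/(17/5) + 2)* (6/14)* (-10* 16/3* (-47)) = -470000/51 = -9215.69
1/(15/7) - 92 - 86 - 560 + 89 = -9728/15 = -648.53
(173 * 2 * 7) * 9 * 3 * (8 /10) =52315.20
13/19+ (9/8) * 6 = 565/76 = 7.43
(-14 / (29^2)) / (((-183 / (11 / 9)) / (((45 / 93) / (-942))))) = -385 / 6741413109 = -0.00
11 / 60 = 0.18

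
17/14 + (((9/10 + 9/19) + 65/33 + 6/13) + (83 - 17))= 20260714/285285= 71.02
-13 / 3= -4.33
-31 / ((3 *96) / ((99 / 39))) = -341 / 1248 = -0.27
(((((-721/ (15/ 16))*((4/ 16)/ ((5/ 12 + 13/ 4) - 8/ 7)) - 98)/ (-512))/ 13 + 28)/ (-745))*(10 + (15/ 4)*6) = -24716839/ 20216320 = -1.22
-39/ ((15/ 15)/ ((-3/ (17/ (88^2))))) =906048/ 17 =53296.94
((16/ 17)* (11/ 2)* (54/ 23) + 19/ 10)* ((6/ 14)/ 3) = 54949/ 27370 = 2.01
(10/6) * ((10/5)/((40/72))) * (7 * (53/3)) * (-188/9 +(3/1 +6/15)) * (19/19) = -583954/45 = -12976.76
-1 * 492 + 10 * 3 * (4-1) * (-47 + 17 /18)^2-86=3425801 /18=190322.28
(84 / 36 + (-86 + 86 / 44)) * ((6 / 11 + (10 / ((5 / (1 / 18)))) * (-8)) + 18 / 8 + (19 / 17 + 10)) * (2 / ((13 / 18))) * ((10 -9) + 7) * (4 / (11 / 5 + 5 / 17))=-9457056940 / 250107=-37812.04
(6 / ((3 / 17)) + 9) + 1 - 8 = 36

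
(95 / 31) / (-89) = -0.03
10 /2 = 5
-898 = -898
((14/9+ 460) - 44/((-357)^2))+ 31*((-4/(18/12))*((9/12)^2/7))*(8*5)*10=-93275150/42483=-2195.59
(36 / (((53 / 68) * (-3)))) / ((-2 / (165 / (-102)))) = -660 / 53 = -12.45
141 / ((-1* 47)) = -3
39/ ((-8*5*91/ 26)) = -39/ 140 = -0.28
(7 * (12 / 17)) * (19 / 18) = 266 / 51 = 5.22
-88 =-88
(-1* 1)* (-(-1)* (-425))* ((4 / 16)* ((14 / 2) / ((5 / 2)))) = 595 / 2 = 297.50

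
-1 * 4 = -4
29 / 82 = 0.35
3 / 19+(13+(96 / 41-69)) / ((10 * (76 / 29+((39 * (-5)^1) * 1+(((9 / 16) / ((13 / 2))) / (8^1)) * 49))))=670214537 / 3605943481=0.19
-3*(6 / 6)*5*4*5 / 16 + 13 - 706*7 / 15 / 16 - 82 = -13001 / 120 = -108.34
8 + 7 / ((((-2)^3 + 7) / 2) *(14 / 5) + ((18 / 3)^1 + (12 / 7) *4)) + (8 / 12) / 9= 94033 / 10827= 8.69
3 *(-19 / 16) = -3.56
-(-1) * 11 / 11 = 1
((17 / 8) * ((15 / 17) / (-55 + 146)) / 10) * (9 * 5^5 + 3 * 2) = 84393 / 1456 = 57.96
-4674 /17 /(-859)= 0.32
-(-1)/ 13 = 1/ 13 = 0.08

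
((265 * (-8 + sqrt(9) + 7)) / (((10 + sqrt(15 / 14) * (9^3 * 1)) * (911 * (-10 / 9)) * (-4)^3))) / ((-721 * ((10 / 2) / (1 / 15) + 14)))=477 / 212993143630256- 347733 * sqrt(210) / 29819040108235840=-0.00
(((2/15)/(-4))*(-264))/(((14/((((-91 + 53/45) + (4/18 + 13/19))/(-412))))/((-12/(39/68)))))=-12636712/4452175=-2.84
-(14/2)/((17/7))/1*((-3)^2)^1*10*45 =-198450/17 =-11673.53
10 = 10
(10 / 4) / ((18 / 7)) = 0.97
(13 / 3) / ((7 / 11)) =143 / 21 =6.81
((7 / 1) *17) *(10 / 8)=595 / 4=148.75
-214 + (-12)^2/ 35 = -7346/ 35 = -209.89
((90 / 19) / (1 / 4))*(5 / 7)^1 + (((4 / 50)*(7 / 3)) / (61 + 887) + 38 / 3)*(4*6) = 250228324 / 788025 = 317.54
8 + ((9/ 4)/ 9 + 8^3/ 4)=545/ 4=136.25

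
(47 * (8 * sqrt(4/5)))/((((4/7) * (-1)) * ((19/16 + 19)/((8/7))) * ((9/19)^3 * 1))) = -8687104 * sqrt(5)/61965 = -313.48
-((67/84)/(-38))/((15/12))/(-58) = -67/231420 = -0.00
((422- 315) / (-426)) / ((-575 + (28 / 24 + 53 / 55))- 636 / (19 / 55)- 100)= 111815 / 1119122803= 0.00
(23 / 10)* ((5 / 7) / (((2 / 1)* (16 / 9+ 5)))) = 207 / 1708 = 0.12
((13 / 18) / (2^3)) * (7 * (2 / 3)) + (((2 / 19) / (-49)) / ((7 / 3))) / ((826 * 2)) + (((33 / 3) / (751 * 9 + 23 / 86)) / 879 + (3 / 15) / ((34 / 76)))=0.87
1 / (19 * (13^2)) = 0.00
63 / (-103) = -63 / 103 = -0.61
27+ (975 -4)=998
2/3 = 0.67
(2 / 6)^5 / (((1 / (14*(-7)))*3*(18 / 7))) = -343 / 6561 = -0.05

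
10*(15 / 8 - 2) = -5 / 4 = -1.25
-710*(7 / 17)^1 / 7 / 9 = -710 / 153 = -4.64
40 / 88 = 5 / 11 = 0.45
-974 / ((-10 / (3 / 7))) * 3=4383 / 35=125.23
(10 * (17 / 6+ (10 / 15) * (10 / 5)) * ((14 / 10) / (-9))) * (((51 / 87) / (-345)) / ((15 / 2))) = 238 / 162081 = 0.00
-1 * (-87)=87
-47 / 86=-0.55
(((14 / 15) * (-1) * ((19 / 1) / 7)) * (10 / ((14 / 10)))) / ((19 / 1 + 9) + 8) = -95 / 189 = -0.50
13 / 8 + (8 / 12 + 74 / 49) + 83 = 102079 / 1176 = 86.80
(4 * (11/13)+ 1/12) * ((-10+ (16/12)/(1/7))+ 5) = 541/36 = 15.03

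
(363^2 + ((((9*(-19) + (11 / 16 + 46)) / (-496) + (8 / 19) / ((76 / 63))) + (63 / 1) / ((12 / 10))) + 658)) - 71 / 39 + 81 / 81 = 132479.28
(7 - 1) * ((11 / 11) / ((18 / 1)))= 1 / 3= 0.33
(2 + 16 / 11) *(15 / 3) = 190 / 11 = 17.27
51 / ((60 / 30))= 25.50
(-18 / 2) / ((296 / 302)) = -1359 / 148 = -9.18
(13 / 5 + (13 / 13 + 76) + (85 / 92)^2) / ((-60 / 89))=-303026933 / 2539200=-119.34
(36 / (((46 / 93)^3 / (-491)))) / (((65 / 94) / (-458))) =76513167827658 / 790855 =96747403.54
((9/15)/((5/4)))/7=12/175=0.07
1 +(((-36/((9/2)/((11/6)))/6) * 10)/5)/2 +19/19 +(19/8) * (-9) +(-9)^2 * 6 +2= 33565/72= 466.18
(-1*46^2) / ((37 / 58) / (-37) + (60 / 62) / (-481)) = 109903.14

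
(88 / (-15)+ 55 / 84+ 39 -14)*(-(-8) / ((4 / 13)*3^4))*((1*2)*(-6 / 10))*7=-108043 / 2025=-53.35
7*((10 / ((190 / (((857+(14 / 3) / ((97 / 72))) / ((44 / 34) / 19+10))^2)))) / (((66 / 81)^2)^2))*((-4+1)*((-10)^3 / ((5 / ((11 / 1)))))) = 40292295.06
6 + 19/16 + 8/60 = 1757/240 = 7.32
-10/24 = -5/12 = -0.42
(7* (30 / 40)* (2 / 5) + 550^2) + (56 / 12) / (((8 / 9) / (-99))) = 6039647 / 20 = 301982.35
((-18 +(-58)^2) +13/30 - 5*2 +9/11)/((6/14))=7709051/990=7786.92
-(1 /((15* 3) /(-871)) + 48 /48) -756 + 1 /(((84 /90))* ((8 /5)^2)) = -29724949 /40320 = -737.23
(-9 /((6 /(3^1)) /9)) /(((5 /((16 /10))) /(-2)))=648 /25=25.92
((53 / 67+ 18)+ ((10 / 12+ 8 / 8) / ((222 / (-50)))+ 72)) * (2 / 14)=4032853 / 312354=12.91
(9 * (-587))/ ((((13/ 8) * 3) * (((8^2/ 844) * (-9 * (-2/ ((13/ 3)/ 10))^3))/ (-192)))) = 20931833/ 6750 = 3101.01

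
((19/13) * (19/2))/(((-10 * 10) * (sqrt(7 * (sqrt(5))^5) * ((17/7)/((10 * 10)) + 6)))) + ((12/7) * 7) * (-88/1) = -1056 -361 * 5^(3/4) * sqrt(7)/2741050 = -1056.00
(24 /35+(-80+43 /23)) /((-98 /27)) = 1683261 /78890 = 21.34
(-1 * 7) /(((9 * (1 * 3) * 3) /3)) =-7 /27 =-0.26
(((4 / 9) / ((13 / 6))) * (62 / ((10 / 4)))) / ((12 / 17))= 4216 / 585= 7.21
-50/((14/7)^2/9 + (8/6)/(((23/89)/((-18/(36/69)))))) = 225/799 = 0.28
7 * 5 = 35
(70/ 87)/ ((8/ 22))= 385/ 174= 2.21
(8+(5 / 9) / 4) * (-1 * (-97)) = 28421 / 36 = 789.47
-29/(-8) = 29/8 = 3.62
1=1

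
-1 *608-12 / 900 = -45601 / 75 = -608.01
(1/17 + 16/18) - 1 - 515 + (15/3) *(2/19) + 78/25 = -37166429/72675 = -511.41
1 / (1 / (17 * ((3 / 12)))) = 17 / 4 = 4.25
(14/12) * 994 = 1159.67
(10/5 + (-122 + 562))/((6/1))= 221/3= 73.67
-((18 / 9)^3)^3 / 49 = -512 / 49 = -10.45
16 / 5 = 3.20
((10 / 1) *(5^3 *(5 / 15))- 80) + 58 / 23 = 23404 / 69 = 339.19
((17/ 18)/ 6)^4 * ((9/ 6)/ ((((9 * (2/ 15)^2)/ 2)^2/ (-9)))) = -52200625/ 40310784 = -1.29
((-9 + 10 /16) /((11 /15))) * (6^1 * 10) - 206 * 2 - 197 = -28473 /22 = -1294.23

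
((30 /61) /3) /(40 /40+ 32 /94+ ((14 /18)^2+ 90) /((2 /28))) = 7614 /58976813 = 0.00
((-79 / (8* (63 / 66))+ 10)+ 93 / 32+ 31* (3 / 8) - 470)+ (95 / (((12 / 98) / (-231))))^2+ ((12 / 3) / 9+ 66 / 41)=2654820778079431 / 82656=32118911852.49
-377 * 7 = -2639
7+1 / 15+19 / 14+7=3239 / 210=15.42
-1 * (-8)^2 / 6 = -32 / 3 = -10.67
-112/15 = -7.47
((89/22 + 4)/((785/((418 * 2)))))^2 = 45239076/616225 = 73.41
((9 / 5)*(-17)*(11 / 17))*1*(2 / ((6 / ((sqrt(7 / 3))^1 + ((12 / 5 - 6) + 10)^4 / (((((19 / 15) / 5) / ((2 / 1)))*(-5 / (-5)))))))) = -207618048 / 2375 - 11*sqrt(21) / 5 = -87428.21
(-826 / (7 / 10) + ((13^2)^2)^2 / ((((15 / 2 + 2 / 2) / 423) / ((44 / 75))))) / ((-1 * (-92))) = 2530396571167 / 9775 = 258864099.35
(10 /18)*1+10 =95 /9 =10.56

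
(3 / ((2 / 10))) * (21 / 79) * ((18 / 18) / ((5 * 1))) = 63 / 79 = 0.80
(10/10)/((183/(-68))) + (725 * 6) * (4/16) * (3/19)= 1191491/6954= 171.34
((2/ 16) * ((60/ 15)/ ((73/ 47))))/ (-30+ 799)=47/ 112274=0.00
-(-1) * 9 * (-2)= -18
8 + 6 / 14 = 59 / 7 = 8.43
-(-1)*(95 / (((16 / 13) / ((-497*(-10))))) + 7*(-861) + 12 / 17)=51352999 / 136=377595.58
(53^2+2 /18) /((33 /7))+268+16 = 261322 /297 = 879.87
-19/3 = -6.33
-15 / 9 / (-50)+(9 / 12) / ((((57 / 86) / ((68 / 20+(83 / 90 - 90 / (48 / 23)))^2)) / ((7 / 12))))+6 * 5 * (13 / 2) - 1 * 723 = 27533458381 / 59097600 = 465.90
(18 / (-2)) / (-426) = 3 / 142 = 0.02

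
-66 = -66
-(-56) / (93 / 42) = 784 / 31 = 25.29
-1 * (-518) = 518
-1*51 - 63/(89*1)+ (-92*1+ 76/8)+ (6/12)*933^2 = 38724816/89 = 435110.29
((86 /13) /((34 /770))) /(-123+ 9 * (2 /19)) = -629090 /512499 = -1.23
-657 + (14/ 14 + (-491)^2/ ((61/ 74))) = 17799978/ 61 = 291802.92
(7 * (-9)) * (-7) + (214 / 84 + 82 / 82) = 18671 / 42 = 444.55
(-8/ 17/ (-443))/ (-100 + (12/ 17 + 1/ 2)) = -16/ 1488037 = -0.00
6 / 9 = 2 / 3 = 0.67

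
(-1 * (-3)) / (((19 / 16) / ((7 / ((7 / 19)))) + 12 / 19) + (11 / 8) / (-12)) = 5472 / 1057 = 5.18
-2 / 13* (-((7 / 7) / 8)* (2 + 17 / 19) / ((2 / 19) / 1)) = 55 / 104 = 0.53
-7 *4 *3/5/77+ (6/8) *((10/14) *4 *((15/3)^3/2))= 102957/770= 133.71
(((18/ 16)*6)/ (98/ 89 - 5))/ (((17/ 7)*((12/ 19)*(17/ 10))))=-0.66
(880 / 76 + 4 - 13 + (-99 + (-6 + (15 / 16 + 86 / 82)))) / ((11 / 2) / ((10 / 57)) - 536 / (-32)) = -6259095 / 2997592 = -2.09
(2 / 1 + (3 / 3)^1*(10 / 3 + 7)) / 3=37 / 9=4.11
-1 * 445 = -445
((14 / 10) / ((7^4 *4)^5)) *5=1 / 11672468669822098432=0.00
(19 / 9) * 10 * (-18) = -380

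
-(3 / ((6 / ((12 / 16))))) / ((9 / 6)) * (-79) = 79 / 4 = 19.75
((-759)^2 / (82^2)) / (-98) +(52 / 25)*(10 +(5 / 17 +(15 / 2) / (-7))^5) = 7756363542013207 / 401146050229190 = 19.34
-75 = -75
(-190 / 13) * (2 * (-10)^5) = 38000000 / 13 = 2923076.92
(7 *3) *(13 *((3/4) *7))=5733/4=1433.25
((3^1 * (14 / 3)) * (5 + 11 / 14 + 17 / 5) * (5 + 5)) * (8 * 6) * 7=432096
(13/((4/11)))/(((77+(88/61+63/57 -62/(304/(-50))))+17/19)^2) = 768356732/176573922849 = 0.00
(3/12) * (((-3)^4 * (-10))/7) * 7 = -405/2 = -202.50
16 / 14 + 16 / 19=264 / 133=1.98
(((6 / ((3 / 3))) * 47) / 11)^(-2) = 121 / 79524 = 0.00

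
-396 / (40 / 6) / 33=-9 / 5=-1.80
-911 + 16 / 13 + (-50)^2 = 20673 / 13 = 1590.23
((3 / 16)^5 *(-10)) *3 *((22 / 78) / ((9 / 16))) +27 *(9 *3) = 729.00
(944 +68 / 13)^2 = 901039.05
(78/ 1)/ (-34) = -39/ 17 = -2.29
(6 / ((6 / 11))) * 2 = 22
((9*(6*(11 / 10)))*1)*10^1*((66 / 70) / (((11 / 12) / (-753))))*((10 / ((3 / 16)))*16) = -392585801.14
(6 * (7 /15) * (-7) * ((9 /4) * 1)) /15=-147 /50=-2.94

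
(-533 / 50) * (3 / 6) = -533 / 100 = -5.33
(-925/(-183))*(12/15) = 740/183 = 4.04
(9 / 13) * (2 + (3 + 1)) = 54 / 13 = 4.15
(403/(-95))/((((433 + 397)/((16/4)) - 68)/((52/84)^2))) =-4394/377055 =-0.01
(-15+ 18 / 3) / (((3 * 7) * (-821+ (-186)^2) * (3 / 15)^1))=-3 / 47285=-0.00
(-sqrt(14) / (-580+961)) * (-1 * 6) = 2 * sqrt(14) / 127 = 0.06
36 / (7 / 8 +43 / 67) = 23.73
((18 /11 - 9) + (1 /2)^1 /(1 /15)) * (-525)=-1575 /22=-71.59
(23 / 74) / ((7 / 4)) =46 / 259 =0.18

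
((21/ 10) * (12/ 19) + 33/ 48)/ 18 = 3061/ 27360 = 0.11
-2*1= -2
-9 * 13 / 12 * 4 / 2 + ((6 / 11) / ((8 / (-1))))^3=-1661115 / 85184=-19.50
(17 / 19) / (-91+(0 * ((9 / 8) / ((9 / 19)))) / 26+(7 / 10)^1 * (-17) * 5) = -34 / 5719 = -0.01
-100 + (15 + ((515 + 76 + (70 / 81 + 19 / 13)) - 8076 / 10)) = -1575679 / 5265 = -299.27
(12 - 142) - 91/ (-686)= -129.87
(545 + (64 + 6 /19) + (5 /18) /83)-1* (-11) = 17608379 /28386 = 620.32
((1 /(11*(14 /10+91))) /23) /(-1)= -0.00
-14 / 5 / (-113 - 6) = 2 / 85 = 0.02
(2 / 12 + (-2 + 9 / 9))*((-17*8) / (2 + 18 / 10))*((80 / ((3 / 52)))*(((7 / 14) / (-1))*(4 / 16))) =-884000 / 171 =-5169.59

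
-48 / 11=-4.36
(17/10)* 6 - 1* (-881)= 4456/5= 891.20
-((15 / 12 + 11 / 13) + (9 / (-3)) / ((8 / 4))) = -0.60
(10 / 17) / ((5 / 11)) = 1.29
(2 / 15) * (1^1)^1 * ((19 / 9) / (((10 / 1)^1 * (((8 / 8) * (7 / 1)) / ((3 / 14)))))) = 19 / 22050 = 0.00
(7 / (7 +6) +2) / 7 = 33 / 91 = 0.36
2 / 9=0.22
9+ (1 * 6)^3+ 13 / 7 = 1588 / 7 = 226.86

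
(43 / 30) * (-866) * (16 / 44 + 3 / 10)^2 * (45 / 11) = -297661953 / 133100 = -2236.38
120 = 120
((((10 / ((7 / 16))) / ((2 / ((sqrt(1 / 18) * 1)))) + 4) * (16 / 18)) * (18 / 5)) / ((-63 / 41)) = -2624 / 315-5248 * sqrt(2) / 1323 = -13.94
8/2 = 4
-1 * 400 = -400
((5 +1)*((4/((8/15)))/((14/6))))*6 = 810/7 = 115.71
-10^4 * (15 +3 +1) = -190000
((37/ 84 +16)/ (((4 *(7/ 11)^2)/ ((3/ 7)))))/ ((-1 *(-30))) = 167101/ 1152480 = 0.14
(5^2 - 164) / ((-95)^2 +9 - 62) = -139 / 8972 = -0.02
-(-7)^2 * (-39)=1911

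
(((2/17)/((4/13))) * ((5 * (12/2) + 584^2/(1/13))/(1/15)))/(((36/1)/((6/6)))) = 144097135/204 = 706358.50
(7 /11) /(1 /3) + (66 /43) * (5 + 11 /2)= 18.03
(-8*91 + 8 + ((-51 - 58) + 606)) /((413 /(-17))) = 3791 /413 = 9.18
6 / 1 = 6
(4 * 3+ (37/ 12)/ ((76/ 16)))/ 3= 4.22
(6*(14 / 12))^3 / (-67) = -343 / 67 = -5.12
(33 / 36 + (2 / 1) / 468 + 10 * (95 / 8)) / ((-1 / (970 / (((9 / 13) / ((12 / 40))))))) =-2716291 / 54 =-50301.69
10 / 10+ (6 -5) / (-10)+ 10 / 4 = 17 / 5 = 3.40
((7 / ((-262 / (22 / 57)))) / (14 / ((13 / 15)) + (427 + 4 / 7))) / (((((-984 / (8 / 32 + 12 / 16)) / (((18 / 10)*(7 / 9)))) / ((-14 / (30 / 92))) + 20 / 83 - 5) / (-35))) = 4588092509 / 65499126349341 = 0.00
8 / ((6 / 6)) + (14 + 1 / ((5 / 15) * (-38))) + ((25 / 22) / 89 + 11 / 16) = 6732467 / 297616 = 22.62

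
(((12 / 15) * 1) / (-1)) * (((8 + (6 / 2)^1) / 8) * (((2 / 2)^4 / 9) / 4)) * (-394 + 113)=3091 / 360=8.59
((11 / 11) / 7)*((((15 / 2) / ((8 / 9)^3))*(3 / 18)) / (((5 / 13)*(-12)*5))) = -3159 / 286720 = -0.01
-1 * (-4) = 4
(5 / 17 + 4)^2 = 5329 / 289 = 18.44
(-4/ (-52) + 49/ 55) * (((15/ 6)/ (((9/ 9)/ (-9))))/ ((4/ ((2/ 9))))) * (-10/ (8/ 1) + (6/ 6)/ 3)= 173/ 156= 1.11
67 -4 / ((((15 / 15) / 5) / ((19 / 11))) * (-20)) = 756 / 11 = 68.73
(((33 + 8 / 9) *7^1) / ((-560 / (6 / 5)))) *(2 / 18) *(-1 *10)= 0.56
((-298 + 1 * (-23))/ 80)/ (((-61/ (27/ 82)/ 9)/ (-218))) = -42.49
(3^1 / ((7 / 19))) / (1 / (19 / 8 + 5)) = 3363 / 56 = 60.05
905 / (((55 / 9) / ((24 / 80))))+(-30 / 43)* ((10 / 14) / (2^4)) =5879823 / 132440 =44.40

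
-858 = -858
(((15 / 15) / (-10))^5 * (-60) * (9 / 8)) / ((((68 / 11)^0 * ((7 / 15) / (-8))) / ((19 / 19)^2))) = -81 / 7000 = -0.01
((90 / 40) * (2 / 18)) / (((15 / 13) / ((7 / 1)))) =91 / 60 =1.52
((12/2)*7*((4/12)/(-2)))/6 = -7/6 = -1.17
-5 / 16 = -0.31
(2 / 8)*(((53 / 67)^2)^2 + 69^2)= 47973688781 / 40302242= 1190.35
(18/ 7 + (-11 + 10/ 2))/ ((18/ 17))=-68/ 21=-3.24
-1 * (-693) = 693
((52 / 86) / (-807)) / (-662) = 13 / 11486031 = 0.00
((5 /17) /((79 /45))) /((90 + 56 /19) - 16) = 4275 /1963466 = 0.00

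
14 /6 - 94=-275 /3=-91.67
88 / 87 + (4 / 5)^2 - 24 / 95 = 57808 / 41325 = 1.40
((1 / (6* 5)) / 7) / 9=1 / 1890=0.00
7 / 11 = 0.64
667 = 667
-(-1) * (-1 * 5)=-5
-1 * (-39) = 39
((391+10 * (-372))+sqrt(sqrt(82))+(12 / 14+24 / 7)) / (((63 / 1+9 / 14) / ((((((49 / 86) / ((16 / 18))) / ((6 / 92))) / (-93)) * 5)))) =131143355 / 4750812 - 39445 * 82^(1 / 4) / 4750812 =27.58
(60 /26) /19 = 30 /247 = 0.12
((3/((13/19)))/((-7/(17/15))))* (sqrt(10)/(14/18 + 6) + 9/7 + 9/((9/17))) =-13.31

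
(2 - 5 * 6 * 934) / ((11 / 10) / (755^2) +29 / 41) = -6548093784500 / 165307701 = -39611.55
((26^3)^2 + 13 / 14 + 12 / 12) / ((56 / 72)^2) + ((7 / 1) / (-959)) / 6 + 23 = 510656717.13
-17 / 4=-4.25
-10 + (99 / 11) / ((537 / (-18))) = -10.30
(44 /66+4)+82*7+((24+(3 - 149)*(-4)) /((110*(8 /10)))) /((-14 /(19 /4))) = 576.32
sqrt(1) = 1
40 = 40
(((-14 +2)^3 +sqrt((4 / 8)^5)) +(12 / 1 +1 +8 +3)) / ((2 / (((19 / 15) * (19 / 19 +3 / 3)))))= -10792 / 5 +19 * sqrt(2) / 120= -2158.18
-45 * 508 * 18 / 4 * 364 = -37444680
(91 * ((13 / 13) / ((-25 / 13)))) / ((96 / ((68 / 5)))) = -20111 / 3000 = -6.70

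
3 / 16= 0.19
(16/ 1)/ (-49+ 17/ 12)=-192/ 571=-0.34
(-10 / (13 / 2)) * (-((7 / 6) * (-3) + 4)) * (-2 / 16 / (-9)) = 5 / 468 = 0.01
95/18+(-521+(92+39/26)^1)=-3800/9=-422.22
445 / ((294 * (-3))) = -445 / 882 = -0.50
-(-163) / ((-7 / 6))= -978 / 7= -139.71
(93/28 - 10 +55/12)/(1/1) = -44/21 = -2.10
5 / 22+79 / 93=1.08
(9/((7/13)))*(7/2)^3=5733/8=716.62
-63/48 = -21/16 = -1.31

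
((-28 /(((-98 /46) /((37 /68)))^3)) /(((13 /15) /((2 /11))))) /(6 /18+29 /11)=27733277295 /841581885872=0.03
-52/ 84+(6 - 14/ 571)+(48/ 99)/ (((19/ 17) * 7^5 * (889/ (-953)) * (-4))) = 28653120645113/ 5349283438191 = 5.36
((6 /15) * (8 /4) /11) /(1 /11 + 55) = 2 /1515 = 0.00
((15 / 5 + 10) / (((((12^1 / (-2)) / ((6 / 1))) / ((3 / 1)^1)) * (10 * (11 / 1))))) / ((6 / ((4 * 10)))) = -26 / 11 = -2.36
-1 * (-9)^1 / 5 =9 / 5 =1.80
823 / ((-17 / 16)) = -13168 / 17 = -774.59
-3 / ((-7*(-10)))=-3 / 70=-0.04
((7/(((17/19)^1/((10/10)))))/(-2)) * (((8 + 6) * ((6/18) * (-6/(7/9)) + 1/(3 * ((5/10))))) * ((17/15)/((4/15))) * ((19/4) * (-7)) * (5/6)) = -442225/36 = -12284.03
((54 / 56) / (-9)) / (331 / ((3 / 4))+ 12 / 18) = -3 / 12376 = -0.00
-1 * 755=-755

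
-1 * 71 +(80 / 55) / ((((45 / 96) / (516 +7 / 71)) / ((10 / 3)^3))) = 3747751669 / 63261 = 59242.69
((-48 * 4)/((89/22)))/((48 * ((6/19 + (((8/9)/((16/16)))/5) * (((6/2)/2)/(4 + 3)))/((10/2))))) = -438900/31417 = -13.97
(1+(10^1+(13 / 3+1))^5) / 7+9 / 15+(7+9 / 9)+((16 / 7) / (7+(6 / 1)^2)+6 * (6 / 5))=44287889822 / 365715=121099.46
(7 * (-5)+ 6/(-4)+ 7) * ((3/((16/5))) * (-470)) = 207975/16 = 12998.44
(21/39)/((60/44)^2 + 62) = 0.01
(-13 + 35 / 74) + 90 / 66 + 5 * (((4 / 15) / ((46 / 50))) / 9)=-5561627 / 505494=-11.00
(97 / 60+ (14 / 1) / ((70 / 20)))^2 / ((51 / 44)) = 1249259 / 45900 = 27.22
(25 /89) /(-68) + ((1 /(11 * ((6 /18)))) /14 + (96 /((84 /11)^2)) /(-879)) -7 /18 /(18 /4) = -5647078201 /77417710524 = -0.07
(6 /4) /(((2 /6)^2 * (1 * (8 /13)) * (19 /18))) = 3159 /152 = 20.78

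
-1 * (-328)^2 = -107584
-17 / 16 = -1.06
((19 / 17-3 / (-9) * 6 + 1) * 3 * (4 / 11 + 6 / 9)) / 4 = 35 / 11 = 3.18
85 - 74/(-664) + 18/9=28921/332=87.11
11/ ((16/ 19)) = 209/ 16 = 13.06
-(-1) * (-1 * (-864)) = 864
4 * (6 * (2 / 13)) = 48 / 13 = 3.69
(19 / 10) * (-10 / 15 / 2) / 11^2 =-19 / 3630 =-0.01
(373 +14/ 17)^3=256653188875/ 4913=52239606.94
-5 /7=-0.71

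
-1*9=-9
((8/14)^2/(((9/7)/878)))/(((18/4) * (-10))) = -14048/2835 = -4.96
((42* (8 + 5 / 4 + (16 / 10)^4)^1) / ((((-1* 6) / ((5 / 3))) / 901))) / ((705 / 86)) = -10714880309 / 528750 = -20264.55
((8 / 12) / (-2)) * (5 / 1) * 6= -10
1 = 1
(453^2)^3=8641501547944329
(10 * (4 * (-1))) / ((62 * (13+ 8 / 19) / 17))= -0.82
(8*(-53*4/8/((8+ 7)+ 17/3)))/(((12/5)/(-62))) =265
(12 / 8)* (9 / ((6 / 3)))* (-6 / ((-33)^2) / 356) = -9 / 86152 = -0.00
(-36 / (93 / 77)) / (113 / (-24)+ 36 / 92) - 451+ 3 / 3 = -32732802 / 73873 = -443.10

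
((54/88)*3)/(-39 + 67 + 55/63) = 5103/80036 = 0.06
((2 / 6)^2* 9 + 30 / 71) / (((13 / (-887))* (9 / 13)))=-89587 / 639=-140.20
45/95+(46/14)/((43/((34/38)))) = 3100/5719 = 0.54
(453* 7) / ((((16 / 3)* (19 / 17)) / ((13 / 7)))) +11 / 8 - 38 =289205 / 304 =951.33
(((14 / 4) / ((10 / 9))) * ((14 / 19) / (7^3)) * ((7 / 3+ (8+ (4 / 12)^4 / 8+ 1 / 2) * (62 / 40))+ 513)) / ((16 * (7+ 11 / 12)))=6849499 / 242592000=0.03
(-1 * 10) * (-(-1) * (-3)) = 30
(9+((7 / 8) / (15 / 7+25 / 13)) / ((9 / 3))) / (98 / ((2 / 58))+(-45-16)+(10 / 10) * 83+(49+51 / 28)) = 0.00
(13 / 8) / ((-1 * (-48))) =13 / 384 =0.03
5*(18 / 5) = 18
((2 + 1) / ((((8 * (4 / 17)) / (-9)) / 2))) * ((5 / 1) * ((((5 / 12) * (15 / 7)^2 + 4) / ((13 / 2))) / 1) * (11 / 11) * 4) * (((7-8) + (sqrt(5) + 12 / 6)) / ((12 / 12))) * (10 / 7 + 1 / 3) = -32805495 * sqrt(5) / 35672-32805495 / 35672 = -2976.03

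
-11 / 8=-1.38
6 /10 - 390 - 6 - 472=-4337 /5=-867.40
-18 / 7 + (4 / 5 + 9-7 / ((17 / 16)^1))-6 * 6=-21039 / 595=-35.36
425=425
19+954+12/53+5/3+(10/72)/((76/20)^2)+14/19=672008809/688788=975.64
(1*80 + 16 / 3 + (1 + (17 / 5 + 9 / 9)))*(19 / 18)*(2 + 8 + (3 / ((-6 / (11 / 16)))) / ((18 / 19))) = 143543309 / 155520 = 922.99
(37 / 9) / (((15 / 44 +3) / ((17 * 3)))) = 27676 / 441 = 62.76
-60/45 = -1.33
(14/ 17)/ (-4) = -0.21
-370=-370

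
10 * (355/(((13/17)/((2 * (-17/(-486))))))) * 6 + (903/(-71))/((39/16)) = 145294804/74763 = 1943.41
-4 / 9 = -0.44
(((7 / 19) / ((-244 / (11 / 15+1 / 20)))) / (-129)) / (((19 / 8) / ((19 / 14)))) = 47 / 8970660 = 0.00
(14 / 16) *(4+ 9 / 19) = 595 / 152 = 3.91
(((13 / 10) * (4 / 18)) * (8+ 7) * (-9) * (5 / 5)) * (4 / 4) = -39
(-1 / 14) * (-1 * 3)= 3 / 14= 0.21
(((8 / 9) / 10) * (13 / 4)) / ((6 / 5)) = 13 / 54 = 0.24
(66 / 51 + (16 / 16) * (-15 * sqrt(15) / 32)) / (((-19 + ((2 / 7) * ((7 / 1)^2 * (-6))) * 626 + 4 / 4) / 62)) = -62 / 40647 + 155 * sqrt(15) / 280544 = 0.00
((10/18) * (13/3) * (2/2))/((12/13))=845/324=2.61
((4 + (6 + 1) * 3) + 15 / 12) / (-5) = -21 / 4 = -5.25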